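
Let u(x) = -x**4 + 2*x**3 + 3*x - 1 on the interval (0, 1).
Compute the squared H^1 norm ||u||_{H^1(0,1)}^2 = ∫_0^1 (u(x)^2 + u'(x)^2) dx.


||u||_{H^1}^2 = 2327/126

The H^1 norm (squared) on an interval (0, L) is
  ||u||_{H^1}^2 = ∫_0^L u(x)^2 dx + ∫_0^L u'(x)^2 dx.
Compute u'(x) = -4*x**3 + 6*x**2 + 3.
Then u(x)^2 = x**8 - 4*x**7 + 4*x**6 - 6*x**5 + 14*x**4 - 4*x**3 + 9*x**2 - 6*x + 1 and u'(x)^2 = 16*x**6 - 48*x**5 + 36*x**4 - 24*x**3 + 36*x**2 + 9.
Integrate each monomial from 0 to 1 using ∫_0^1 c·x^n dx = c·1^(n+1)/(n+1):
  ∫_0^1 u(x)^2 dx = ∫_0^1 (x^8 - 4*x^7 + 4*x^6 - 6*x^5 + 14*x^4 - 4*x^3 + 9*x^2 - 6*x + 1) dx. Term by term:
    ∫_0^1 x^8 dx = 1/9;  ∫_0^1 -4*x^7 dx = -1/2;  ∫_0^1 4*x^6 dx = 4/7;
    ∫_0^1 -6*x^5 dx = -1;  ∫_0^1 14*x^4 dx = 14/5;  ∫_0^1 -4*x^3 dx = -1;
    ∫_0^1 9*x^2 dx = 3;  ∫_0^1 -6*x dx = -3;  ∫_0^1 1 dx = 1.
  Sum: 1/9 − 1/2 + 4/7 − 1 + 14/5 − 1 + 3 − 3 + 1 = 1249/630.
  ∫_0^1 u'(x)^2 dx = ∫_0^1 (16*x^6 - 48*x^5 + 36*x^4 - 24*x^3 + 36*x^2 + 9) dx. Term by term:
    ∫_0^1 16*x^6 dx = 16/7;  ∫_0^1 -48*x^5 dx = -8;  ∫_0^1 36*x^4 dx = 36/5;
    ∫_0^1 -24*x^3 dx = -6;  ∫_0^1 36*x^2 dx = 12;  ∫_0^1 9 dx = 9.
  Sum: 16/7 − 8 + 36/5 − 6 + 12 + 9 = 577/35.
Adding: ||u||_{H^1}^2 = 1249/630 + 577/35 = 2327/126.


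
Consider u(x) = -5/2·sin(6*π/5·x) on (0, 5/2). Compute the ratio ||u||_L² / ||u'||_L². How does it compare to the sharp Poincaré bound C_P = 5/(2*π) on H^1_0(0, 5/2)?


||u||_L² / ||u'||_L² = 5/(6*π) < C_P = 5/(2*π).

u(x) = -5/2·sin(6*π/5·x), so u'(x) = -3*π*cos(6*π*x/5).
Writing u(x) = A·sin(kπx/L) with A = -5/2 and k = 3, use ∫_0^L sin²(kπx/L) dx = L/2 and ∫_0^L cos²(kπx/L) dx = L/2.
u² = 25/4·sin²(6*π/5·x) and (u')² = 9*π^2·cos²(6*π/5·x), and each of sin², cos² integrates to L/2 = 5/4 over (0, 5/2).
∫_0^5/2 u² dx = 125/16, so ||u||_L² = 5*sqrt(5)/4.
∫_0^5/2 (u')² dx = 45*π^2/4, so ||u'||_L² = 3*sqrt(5)*π/2.
Ratio ||u||_L² / ||u'||_L² = 5/(6*π).
Sharp Poincaré constant on H^1_0(0, 5/2) is C_P = L/π = 5/(2*π), achieved by sin(2*π/5·x).
This is the k = 3 harmonic; the ratio L/(kπ) is strictly less than C_P = L/π, consistent with the sharp inequality ||u||_L² ≤ C_P ||u'||_L².


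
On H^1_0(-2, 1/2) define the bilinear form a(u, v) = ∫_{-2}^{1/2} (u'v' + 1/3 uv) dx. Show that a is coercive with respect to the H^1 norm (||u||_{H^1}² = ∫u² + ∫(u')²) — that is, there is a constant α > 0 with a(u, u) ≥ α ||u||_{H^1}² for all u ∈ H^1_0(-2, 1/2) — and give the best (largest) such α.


α = (25 + 12*π^2)/(3*(25 + 4*π^2))

Coercivity of a(·,·) on H^1_0(-2, 1/2) means a(u, u) ≥ α ||u||_{H^1}² for every u ∈ H^1_0.
The interval has length L = 5/2, and Poincaré/coercivity depend only on L. Here a(u, u) = ∫(u')² + (1/3)·∫u².
Here 0 < c = 1/3 < 1. The condition a(u,u) ≥ α||u||_{H^1}² reads (1−α)∫(u')² ≥ (α−c)∫u². Any admissible α is ≤ 1 (rapidly oscillating u have ∫u²/∫(u')² → 0), and α = 1 would force 0 ≥ (1−c)∫u², impossible since c < 1; so 1−α > 0. By the sharp Poincaré inequality on H^1_0 of an interval of length L, ∫(u')² ≥ (π/L)²∫u² with equality for the first sine mode sin(π(x−x₀)/L) (x₀ the left endpoint), so the inequality holds for all u iff (1−α)(π/L)² ≥ α − c, i.e. α ≤ ((π/L)² + c)/((π/L)² + 1) = (1 + c(L/π)²)/(1 + (L/π)²). With (π/L)² = 4*π^2/25 and c = 1/3, the largest admissible constant is α = ((π/L)² + c)/((π/L)² + 1).
Simplifying, α = (25 + 12*π^2)/(3*(25 + 4*π^2)).


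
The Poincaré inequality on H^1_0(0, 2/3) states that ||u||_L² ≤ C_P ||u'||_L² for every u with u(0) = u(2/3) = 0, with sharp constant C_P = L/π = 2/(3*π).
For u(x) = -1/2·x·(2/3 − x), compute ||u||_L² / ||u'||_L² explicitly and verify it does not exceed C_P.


||u||_L² / ||u'||_L² = sqrt(10)/15 < C_P = 2/(3*π).

u(x) = -1/2·x·(2/3 − x), so u'(x) = x - 1/3.
u(x) = -1/2·x·(2/3 − x) vanishes at x = 0 and x = 2/3, so u ∈ H^1_0(0, 2/3). Differentiate via the product rule and integrate the resulting polynomials term by term.
  ∫_0^2/3 u² dx = ∫_0^2/3 (x^4/4 - x^3/3 + x^2/9) dx. Term by term:
    ∫_0^2/3 x^4/4 dx = 8/1215;  ∫_0^2/3 -x^3/3 dx = -4/243;  ∫_0^2/3 x^2/9 dx = 8/729.
  Sum: 8/1215 − 4/243 + 8/729 = 4/3645.
  ∫_0^2/3 (u')² dx = ∫_0^2/3 (x^2 - 2*x/3 + 1/9) dx. Term by term:
    ∫_0^2/3 x^2 dx = 8/81;  ∫_0^2/3 -2*x/3 dx = -4/27;  ∫_0^2/3 1/9 dx = 2/27.
  Sum: 8/81 − 4/27 + 2/27 = 2/81.
∫_0^2/3 u² dx = 4/3645, so ||u||_L² = 2*sqrt(5)/135.
∫_0^2/3 (u')² dx = 2/81, so ||u'||_L² = sqrt(2)/9.
Ratio ||u||_L² / ||u'||_L² = sqrt(10)/15.
Sharp Poincaré constant on H^1_0(0, 2/3) is C_P = L/π = 2/(3*π), achieved by sin(3*π/2·x).
A polynomial bump cannot attain the sharp Poincaré constant (only the first sine eigenfunction does), so the ratio is strictly less than C_P, consistent with ||u||_L² ≤ C_P ||u'||_L².


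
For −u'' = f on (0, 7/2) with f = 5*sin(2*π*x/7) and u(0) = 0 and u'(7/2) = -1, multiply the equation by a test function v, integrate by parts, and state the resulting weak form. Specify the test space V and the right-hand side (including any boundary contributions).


V = {v ∈ H^1(0, 7/2) : v(0) = 0} (test functions vanish at x = 0 where u is specified); weak form: ∫_0^7/2 u'v' dx = ∫_0^7/2 (5*sin(2*π*x/7)) v dx − v(7/2) for all v ∈ V.

Multiply both sides by a test function v and integrate from 0 to 7/2:
  ∫_0^7/2 −u''(x) v(x) dx = ∫_0^7/2 f(x) v(x) dx.
Integrate the LHS by parts once:
  ∫_0^7/2 −u'' v dx = −[u'(x) v(x)]_0^7/2 + ∫_0^7/2 u'(x) v'(x) dx.
Thus ∫_0^7/2 u'(x) v'(x) dx = ∫_0^7/2 f(x) v(x) dx + [u'(x) v(x)]_0^7/2.
Choose V so that boundary terms are either known or forced to vanish.
Mixed BC: u(0) = 0 (Dirichlet) and u'(7/2) = -1 (Neumann). Define V = {v ∈ H^1(0, 7/2) : v(0) = 0}. Then [u' v]_0^7/2 = u'(7/2)·v(7/2) − u'(0)·0 = − v(7/2).
Weak formulation: find u (satisfying any essential BC) such that ∫_0^7/2 u'(x) v'(x) dx = ∫_0^7/2 f v dx − v(7/2) for all v ∈ V (Dirichlet at 0 absorbed into V; Neumann datum at x = 7/2 contributes the boundary term).
Substituting f(x) = 5*sin(2*π*x/7), the right-hand side is ∫_0^7/2 (5*sin(2*π*x/7)) v dx − v(7/2).


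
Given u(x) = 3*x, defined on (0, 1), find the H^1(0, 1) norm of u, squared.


||u||_{H^1}^2 = 12

The H^1 norm (squared) on an interval (0, L) is
  ||u||_{H^1}^2 = ∫_0^L u(x)^2 dx + ∫_0^L u'(x)^2 dx.
Compute u'(x) = 3.
Then u(x)^2 = 9*x**2 and u'(x)^2 = 9.
Integrate each monomial from 0 to 1 using ∫_0^1 c·x^n dx = c·1^(n+1)/(n+1):
  ∫_0^1 u(x)^2 dx = ∫_0^1 (9*x^2) dx. Term by term:
    ∫_0^1 9*x^2 dx = 3.
  ∫_0^1 u'(x)^2 dx = ∫_0^1 (9) dx. Term by term:
    ∫_0^1 9 dx = 9.
Adding: ||u||_{H^1}^2 = 3 + 9 = 12.


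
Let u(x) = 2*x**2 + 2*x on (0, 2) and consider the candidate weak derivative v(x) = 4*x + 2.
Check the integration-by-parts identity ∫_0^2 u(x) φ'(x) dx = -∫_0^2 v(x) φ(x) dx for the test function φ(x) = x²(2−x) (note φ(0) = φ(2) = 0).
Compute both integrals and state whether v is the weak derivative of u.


LHS = -136/15, RHS = -136/15. Yes, v = u' weakly.

u(x) = 2*x**2 + 2*x, classical derivative u'(x) = 4*x + 2.
φ(x) = x²(2−x), so φ'(x) = x*(4 - 3*x).
Note φ(0) = φ(2) = 0, so the boundary term u·φ vanishes.
LHS = ∫_0^2 u(x) φ'(x) dx = ∫_0^2 (-6*x^4 + 2*x^3 + 8*x^2) dx. Term by term:
  ∫_0^2 -6*x^4 dx = -192/5;  ∫_0^2 2*x^3 dx = 8;  ∫_0^2 8*x^2 dx = 64/3.
Sum: -192/5 + 8 + 64/3 = -136/15.
So LHS = -136/15.
∫_0^2 v(x) φ(x) dx = ∫_0^2 (-4*x^4 + 6*x^3 + 4*x^2) dx. Term by term:
  ∫_0^2 -4*x^4 dx = -128/5;  ∫_0^2 6*x^3 dx = 24;  ∫_0^2 4*x^2 dx = 32/3.
Sum: -128/5 + 24 + 32/3 = 136/15.
So RHS = -∫_0^2 v(x) φ(x) dx = -136/15.
LHS = RHS, so the identity holds for this test φ.
Moreover u is smooth here and v(x) = u'(x) = 4*x + 2 pointwise, so the identity holds for every test function. Hence v is the weak derivative of u.


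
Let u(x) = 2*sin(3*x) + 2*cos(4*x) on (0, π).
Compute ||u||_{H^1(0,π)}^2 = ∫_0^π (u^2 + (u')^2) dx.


||u||_{H^1(0,π)}^2 = -816/7 + 54*π

u'(x) = -8*sin(4*x) + 6*cos(3*x).
Expand u² and (u')² and integrate term by term on (0, π), using: for integers n ≥ 1, ∫_0^π sin²(nx) dx = ∫_0^π cos²(nx) dx = π/2; for n ≠ n', ∫_0^π sin(nx)sin(n'x) dx = ∫_0^π cos(nx)cos(n'x) dx = 0; and by product-to-sum, ∫_0^π sin(nx)cos(n'x) dx = ½∫_0^π [sin((n+n')x) + sin((n−n')x)] dx, which is 0 when n+n' is even and 2n/(n²−n'²) when n+n' is odd (it need not vanish on (0, π)).
  u² squared terms: (2)²·∫cos(4x)² dx = 4·π/2 = 2*π;  (2)²·∫sin(3x)² dx = 4·π/2 = 2*π.
  u² cross terms: 2·(2)·(2)·∫cos(4x)·sin(3x) dx = 8·(-6/7) = -48/7.
  So ∫_0^π u² dx = 2*π + 2*π − 48/7 = -48/7 + 4*π.
  (u')² squared terms: (-8)²·∫sin(4x)² dx = 64·π/2 = 32*π;  (6)²·∫cos(3x)² dx = 36·π/2 = 18*π.
  (u')² cross terms: 2·(-8)·(6)·∫sin(4x)·cos(3x) dx = -96·(8/7) = -768/7.
  So ∫_0^π (u')² dx = 32*π + 18*π − 768/7 = -768/7 + 50*π.
||u||_{H^1}^2 = (-48/7 + 4*π) + (-768/7 + 50*π) = -816/7 + 54*π.


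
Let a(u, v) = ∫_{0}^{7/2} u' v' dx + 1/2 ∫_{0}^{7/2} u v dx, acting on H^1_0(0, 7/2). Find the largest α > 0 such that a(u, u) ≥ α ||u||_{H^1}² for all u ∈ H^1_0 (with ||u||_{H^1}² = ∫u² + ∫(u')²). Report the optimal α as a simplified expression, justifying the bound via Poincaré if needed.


α = (49 + 8*π^2)/(2*(4*π^2 + 49))

Coercivity of a(·,·) on H^1_0(0, 7/2) means a(u, u) ≥ α ||u||_{H^1}² for every u ∈ H^1_0.
The interval has length L = 7/2, and Poincaré/coercivity depend only on L. Here a(u, u) = ∫(u')² + (1/2)·∫u².
Here 0 < c = 1/2 < 1. The condition a(u,u) ≥ α||u||_{H^1}² reads (1−α)∫(u')² ≥ (α−c)∫u². Any admissible α is ≤ 1 (rapidly oscillating u have ∫u²/∫(u')² → 0), and α = 1 would force 0 ≥ (1−c)∫u², impossible since c < 1; so 1−α > 0. By the sharp Poincaré inequality on H^1_0 of an interval of length L, ∫(u')² ≥ (π/L)²∫u² with equality for the first sine mode sin(π(x−x₀)/L) (x₀ the left endpoint), so the inequality holds for all u iff (1−α)(π/L)² ≥ α − c, i.e. α ≤ ((π/L)² + c)/((π/L)² + 1) = (1 + c(L/π)²)/(1 + (L/π)²). With (π/L)² = 4*π^2/49 and c = 1/2, the largest admissible constant is α = ((π/L)² + c)/((π/L)² + 1).
Simplifying, α = (49 + 8*π^2)/(2*(4*π^2 + 49)).


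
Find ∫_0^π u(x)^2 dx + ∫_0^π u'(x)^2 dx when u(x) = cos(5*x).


||u||_{H^1(0,π)}^2 = 13*π

u'(x) = -5*sin(5*x).
Expand u² and (u')² and integrate term by term on (0, π), using: for integers n ≥ 1, ∫_0^π sin²(nx) dx = ∫_0^π cos²(nx) dx = π/2; for n ≠ n', ∫_0^π sin(nx)sin(n'x) dx = ∫_0^π cos(nx)cos(n'x) dx = 0; and by product-to-sum, ∫_0^π sin(nx)cos(n'x) dx = ½∫_0^π [sin((n+n')x) + sin((n−n')x)] dx, which is 0 when n+n' is even and 2n/(n²−n'²) when n+n' is odd (it need not vanish on (0, π)).
  u² squared terms: (1)²·∫cos(5x)² dx = 1·π/2 = π/2.
  So ∫_0^π u² dx = π/2.
  (u')² squared terms: (-5)²·∫sin(5x)² dx = 25·π/2 = 25*π/2.
  So ∫_0^π (u')² dx = 25*π/2.
||u||_{H^1}^2 = (π/2) + (25*π/2) = 13*π.


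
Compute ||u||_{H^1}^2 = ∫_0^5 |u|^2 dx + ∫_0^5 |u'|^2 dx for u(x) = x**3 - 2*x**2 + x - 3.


||u||_{H^1}^2 = 257875/42

The H^1 norm (squared) on an interval (0, L) is
  ||u||_{H^1}^2 = ∫_0^L u(x)^2 dx + ∫_0^L u'(x)^2 dx.
Compute u'(x) = 3*x**2 - 4*x + 1.
Then u(x)^2 = x**6 - 4*x**5 + 6*x**4 - 10*x**3 + 13*x**2 - 6*x + 9 and u'(x)^2 = 9*x**4 - 24*x**3 + 22*x**2 - 8*x + 1.
Integrate each monomial from 0 to 5 using ∫_0^5 c·x^n dx = c·5^(n+1)/(n+1):
  ∫_0^5 u(x)^2 dx = ∫_0^5 (x^6 - 4*x^5 + 6*x^4 - 10*x^3 + 13*x^2 - 6*x + 9) dx. Term by term:
    ∫_0^5 x^6 dx = 78125/7;  ∫_0^5 -4*x^5 dx = -31250/3;  ∫_0^5 6*x^4 dx = 3750;
    ∫_0^5 -10*x^3 dx = -3125/2;  ∫_0^5 13*x^2 dx = 1625/3;  ∫_0^5 -6*x dx = -75;
    ∫_0^5 9 dx = 45.
  Sum: 78125/7 − 31250/3 + 3750 − 3125/2 + 1625/3 − 75 + 45 = 48205/14.
  ∫_0^5 u'(x)^2 dx = ∫_0^5 (9*x^4 - 24*x^3 + 22*x^2 - 8*x + 1) dx. Term by term:
    ∫_0^5 9*x^4 dx = 5625;  ∫_0^5 -24*x^3 dx = -3750;  ∫_0^5 22*x^2 dx = 2750/3;
    ∫_0^5 -8*x dx = -100;  ∫_0^5 1 dx = 5.
  Sum: 5625 − 3750 + 2750/3 − 100 + 5 = 8090/3.
Adding: ||u||_{H^1}^2 = 48205/14 + 8090/3 = 257875/42.


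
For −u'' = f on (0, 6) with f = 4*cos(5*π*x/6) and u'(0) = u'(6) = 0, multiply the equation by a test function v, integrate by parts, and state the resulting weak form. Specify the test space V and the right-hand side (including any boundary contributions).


V = H^1(0, 6) (no boundary constraint on v; u is determined up to an additive constant); weak form: ∫_0^6 u'v' dx = ∫_0^6 (4*cos(5*π*x/6)) v dx for all v ∈ V.

Multiply both sides by a test function v and integrate from 0 to 6:
  ∫_0^6 −u''(x) v(x) dx = ∫_0^6 f(x) v(x) dx.
Integrate the LHS by parts once:
  ∫_0^6 −u'' v dx = −[u'(x) v(x)]_0^6 + ∫_0^6 u'(x) v'(x) dx.
Thus ∫_0^6 u'(x) v'(x) dx = ∫_0^6 f(x) v(x) dx + [u'(x) v(x)]_0^6.
Choose V so that boundary terms are either known or forced to vanish.
u has homogeneous Neumann: u'(0) = u'(6) = 0. So [u' v]_0^6 = 0·v(6) − 0·v(0) = 0 for any v; take V = H^1(0, 6).
Weak formulation: find u (satisfying any essential BC) such that ∫_0^6 u'(x) v'(x) dx = ∫_0^6 f v dx for all v ∈ V (homogeneous Neumann, so boundary terms vanish).
Substituting f(x) = 4*cos(5*π*x/6), the right-hand side is ∫_0^6 (4*cos(5*π*x/6)) v dx.
Compatibility check (pure Neumann): taking v ≡ 1 ∈ V gives 0 = ∫_0^6 f dx + (0) − (0), i.e. ∫_0^6 f dx must equal u'(0) − u'(6) = 0. Indeed ∫_0^6 (4*cos(5*π*x/6)) dx = 0, so the data are compatible. The solution is then unique only up to an additive constant (fix it e.g. by requiring ∫_0^6 u dx = 0).


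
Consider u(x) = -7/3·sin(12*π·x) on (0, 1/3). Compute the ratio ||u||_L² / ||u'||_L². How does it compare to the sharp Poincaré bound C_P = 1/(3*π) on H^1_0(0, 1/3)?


||u||_L² / ||u'||_L² = 1/(12*π) < C_P = 1/(3*π).

u(x) = -7/3·sin(12*π·x), so u'(x) = -28*π*cos(12*π*x).
Writing u(x) = A·sin(kπx/L) with A = -7/3 and k = 4, use ∫_0^L sin²(kπx/L) dx = L/2 and ∫_0^L cos²(kπx/L) dx = L/2.
u² = 49/9·sin²(12*π·x) and (u')² = 784*π^2·cos²(12*π·x), and each of sin², cos² integrates to L/2 = 1/6 over (0, 1/3).
∫_0^1/3 u² dx = 49/54, so ||u||_L² = 7*sqrt(6)/18.
∫_0^1/3 (u')² dx = 392*π^2/3, so ||u'||_L² = 14*sqrt(6)*π/3.
Ratio ||u||_L² / ||u'||_L² = 1/(12*π).
Sharp Poincaré constant on H^1_0(0, 1/3) is C_P = L/π = 1/(3*π), achieved by sin(3*π·x).
This is the k = 4 harmonic; the ratio L/(kπ) is strictly less than C_P = L/π, consistent with the sharp inequality ||u||_L² ≤ C_P ||u'||_L².


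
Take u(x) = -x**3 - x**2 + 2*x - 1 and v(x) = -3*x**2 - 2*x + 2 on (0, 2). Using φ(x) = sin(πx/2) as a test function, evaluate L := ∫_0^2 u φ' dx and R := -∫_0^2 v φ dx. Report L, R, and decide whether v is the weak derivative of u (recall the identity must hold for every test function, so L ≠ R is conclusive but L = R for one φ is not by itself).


LHS = -96/π^3 + 24/π, RHS = -96/π^3 + 24/π. Yes, v = u' weakly.

u(x) = -x**3 - x**2 + 2*x - 1, classical derivative u'(x) = -3*x**2 - 2*x + 2.
φ(x) = sin(πx/2), so φ'(x) = π*cos(π*x/2)/2.
Note φ(0) = φ(2) = 0, so the boundary term u·φ vanishes.
LHS = ∫_0^2 u(x) φ'(x) dx = ∫_0^2 (-π*x^3*cos(π*x/2)/2 - π*x^2*cos(π*x/2)/2 + π*x*cos(π*x/2) - π*cos(π*x/2)/2) dx. Term by term:
  ∫_0^2 -π*cos(π*x/2)/2 dx = 0;  ∫_0^2 π*x*cos(π*x/2) dx = -8/π;  ∫_0^2 -π*x^2*cos(π*x/2)/2 dx = 8/π;
  ∫_0^2 -π*x^3*cos(π*x/2)/2 dx = -96/π^3 + 24/π.
Sum: 0 − 8/π + 8/π + -96/π^3 + 24/π = -96/π^3 + 24/π.
So LHS = -96/π^3 + 24/π.
∫_0^2 v(x) φ(x) dx = ∫_0^2 (-3*x^2*sin(π*x/2) - 2*x*sin(π*x/2) + 2*sin(π*x/2)) dx. Term by term:
  ∫_0^2 2*sin(π*x/2) dx = 8/π;  ∫_0^2 -3*x^2*sin(π*x/2) dx = -24/π + 96/π^3;  ∫_0^2 -2*x*sin(π*x/2) dx = -8/π.
Sum: 8/π + -24/π + 96/π^3 − 8/π = -24/π + 96/π^3.
So RHS = -∫_0^2 v(x) φ(x) dx = -96/π^3 + 24/π.
LHS = RHS, so the identity holds for this test φ.
Moreover u is smooth here and v(x) = u'(x) = -3*x**2 - 2*x + 2 pointwise, so the identity holds for every test function. Hence v is the weak derivative of u.


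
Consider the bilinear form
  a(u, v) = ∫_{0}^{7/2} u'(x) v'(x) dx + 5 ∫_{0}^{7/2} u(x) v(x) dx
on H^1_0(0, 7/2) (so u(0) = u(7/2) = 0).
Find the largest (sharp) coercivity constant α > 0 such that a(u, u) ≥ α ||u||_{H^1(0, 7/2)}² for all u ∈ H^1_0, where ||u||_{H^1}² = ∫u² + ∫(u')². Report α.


α = 1

Coercivity of a(·,·) on H^1_0(0, 7/2) means a(u, u) ≥ α ||u||_{H^1}² for every u ∈ H^1_0.
The interval has length L = 7/2, and Poincaré/coercivity depend only on L. Here a(u, u) = ∫(u')² + (5)·∫u².
Here c = 5 ≥ 1, so a(u,u) = ∫(u')² + c∫u² ≥ ∫(u')² + ∫u² = ||u||_{H^1}², i.e. α = 1 works. No larger α is possible: a(u,u) ≥ α||u||_{H^1}² means (1−α)∫(u')² ≥ (α−c)∫u², and for the modes u_n = sin(nπ(x−x₀)/L) (x₀ the left endpoint) one has ∫u_n²/∫(u_n')² = (L/(nπ))² → 0, so a(u_n,u_n)/||u_n||_{H^1}² → 1. Hence the optimal constant is α = 1.
Therefore α = 1.


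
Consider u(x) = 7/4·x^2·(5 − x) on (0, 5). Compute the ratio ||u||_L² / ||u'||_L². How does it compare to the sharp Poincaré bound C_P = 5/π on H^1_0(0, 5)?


||u||_L² / ||u'||_L² = 5*sqrt(14)/14 < C_P = 5/π.

u(x) = 7/4·x^2·(5 − x), so u'(x) = 7*x*(10 - 3*x)/4.
u(x) = 7/4·x^2·(5 − x) vanishes at x = 0 and x = 5, so u ∈ H^1_0(0, 5). Differentiate via the product rule and integrate the resulting polynomials term by term.
  ∫_0^5 u² dx = ∫_0^5 (49*x^6/16 - 245*x^5/8 + 1225*x^4/16) dx. Term by term:
    ∫_0^5 49*x^6/16 dx = 546875/16;  ∫_0^5 -245*x^5/8 dx = -3828125/48;  ∫_0^5 1225*x^4/16 dx = 765625/16.
  Sum: 546875/16 − 3828125/48 + 765625/16 = 109375/48.
  ∫_0^5 (u')² dx = ∫_0^5 (441*x^4/16 - 735*x^3/4 + 1225*x^2/4) dx. Term by term:
    ∫_0^5 441*x^4/16 dx = 275625/16;  ∫_0^5 -735*x^3/4 dx = -459375/16;  ∫_0^5 1225*x^2/4 dx = 153125/12.
  Sum: 275625/16 − 459375/16 + 153125/12 = 30625/24.
∫_0^5 u² dx = 109375/48, so ||u||_L² = 125*sqrt(21)/12.
∫_0^5 (u')² dx = 30625/24, so ||u'||_L² = 175*sqrt(6)/12.
Ratio ||u||_L² / ||u'||_L² = 5*sqrt(14)/14.
Sharp Poincaré constant on H^1_0(0, 5) is C_P = L/π = 5/π, achieved by sin(π/5·x).
A polynomial bump cannot attain the sharp Poincaré constant (only the first sine eigenfunction does), so the ratio is strictly less than C_P, consistent with ||u||_L² ≤ C_P ||u'||_L².


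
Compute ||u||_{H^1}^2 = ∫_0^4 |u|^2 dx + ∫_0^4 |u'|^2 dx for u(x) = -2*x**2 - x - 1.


||u||_{H^1}^2 = 8056/5

The H^1 norm (squared) on an interval (0, L) is
  ||u||_{H^1}^2 = ∫_0^L u(x)^2 dx + ∫_0^L u'(x)^2 dx.
Compute u'(x) = -4*x - 1.
Then u(x)^2 = 4*x**4 + 4*x**3 + 5*x**2 + 2*x + 1 and u'(x)^2 = 16*x**2 + 8*x + 1.
Integrate each monomial from 0 to 4 using ∫_0^4 c·x^n dx = c·4^(n+1)/(n+1):
  ∫_0^4 u(x)^2 dx = ∫_0^4 (4*x^4 + 4*x^3 + 5*x^2 + 2*x + 1) dx. Term by term:
    ∫_0^4 4*x^4 dx = 4096/5;  ∫_0^4 4*x^3 dx = 256;  ∫_0^4 5*x^2 dx = 320/3;
    ∫_0^4 2*x dx = 16;  ∫_0^4 1 dx = 4.
  Sum: 4096/5 + 256 + 320/3 + 16 + 4 = 18028/15.
  ∫_0^4 u'(x)^2 dx = ∫_0^4 (16*x^2 + 8*x + 1) dx. Term by term:
    ∫_0^4 16*x^2 dx = 1024/3;  ∫_0^4 8*x dx = 64;  ∫_0^4 1 dx = 4.
  Sum: 1024/3 + 64 + 4 = 1228/3.
Adding: ||u||_{H^1}^2 = 18028/15 + 1228/3 = 8056/5.


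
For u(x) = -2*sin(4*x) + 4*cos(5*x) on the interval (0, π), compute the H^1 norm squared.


||u||_{H^1(0,π)}^2 = 3328/9 + 242*π

u'(x) = -20*sin(5*x) - 8*cos(4*x).
Expand u² and (u')² and integrate term by term on (0, π), using: for integers n ≥ 1, ∫_0^π sin²(nx) dx = ∫_0^π cos²(nx) dx = π/2; for n ≠ n', ∫_0^π sin(nx)sin(n'x) dx = ∫_0^π cos(nx)cos(n'x) dx = 0; and by product-to-sum, ∫_0^π sin(nx)cos(n'x) dx = ½∫_0^π [sin((n+n')x) + sin((n−n')x)] dx, which is 0 when n+n' is even and 2n/(n²−n'²) when n+n' is odd (it need not vanish on (0, π)).
  u² squared terms: (-2)²·∫sin(4x)² dx = 4·π/2 = 2*π;  (4)²·∫cos(5x)² dx = 16·π/2 = 8*π.
  u² cross terms: 2·(-2)·(4)·∫sin(4x)·cos(5x) dx = -16·(-8/9) = 128/9.
  So ∫_0^π u² dx = 2*π + 8*π + 128/9 = 128/9 + 10*π.
  (u')² squared terms: (-20)²·∫sin(5x)² dx = 400·π/2 = 200*π;  (-8)²·∫cos(4x)² dx = 64·π/2 = 32*π.
  (u')² cross terms: 2·(-20)·(-8)·∫sin(5x)·cos(4x) dx = 320·(10/9) = 3200/9.
  So ∫_0^π (u')² dx = 200*π + 32*π + 3200/9 = 3200/9 + 232*π.
||u||_{H^1}^2 = (128/9 + 10*π) + (3200/9 + 232*π) = 3328/9 + 242*π.


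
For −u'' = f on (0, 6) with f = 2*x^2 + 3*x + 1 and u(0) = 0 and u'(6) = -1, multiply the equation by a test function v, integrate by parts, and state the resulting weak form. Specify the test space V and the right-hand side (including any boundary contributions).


V = {v ∈ H^1(0, 6) : v(0) = 0} (test functions vanish at x = 0 where u is specified); weak form: ∫_0^6 u'v' dx = ∫_0^6 (2*x^2 + 3*x + 1) v dx − v(6) for all v ∈ V.

Multiply both sides by a test function v and integrate from 0 to 6:
  ∫_0^6 −u''(x) v(x) dx = ∫_0^6 f(x) v(x) dx.
Integrate the LHS by parts once:
  ∫_0^6 −u'' v dx = −[u'(x) v(x)]_0^6 + ∫_0^6 u'(x) v'(x) dx.
Thus ∫_0^6 u'(x) v'(x) dx = ∫_0^6 f(x) v(x) dx + [u'(x) v(x)]_0^6.
Choose V so that boundary terms are either known or forced to vanish.
Mixed BC: u(0) = 0 (Dirichlet) and u'(6) = -1 (Neumann). Define V = {v ∈ H^1(0, 6) : v(0) = 0}. Then [u' v]_0^6 = u'(6)·v(6) − u'(0)·0 = − v(6).
Weak formulation: find u (satisfying any essential BC) such that ∫_0^6 u'(x) v'(x) dx = ∫_0^6 f v dx − v(6) for all v ∈ V (Dirichlet at 0 absorbed into V; Neumann datum at x = 6 contributes the boundary term).
Substituting f(x) = 2*x^2 + 3*x + 1, the right-hand side is ∫_0^6 (2*x^2 + 3*x + 1) v dx − v(6).


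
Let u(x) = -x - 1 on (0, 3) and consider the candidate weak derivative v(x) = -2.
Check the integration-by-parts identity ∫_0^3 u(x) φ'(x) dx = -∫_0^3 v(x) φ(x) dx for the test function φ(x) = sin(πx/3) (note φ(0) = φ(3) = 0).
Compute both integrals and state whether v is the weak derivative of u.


LHS = 6/π, RHS = 12/π. No, v is not the weak derivative of u.

u(x) = -x - 1, classical derivative u'(x) = -1.
φ(x) = sin(πx/3), so φ'(x) = π*cos(π*x/3)/3.
Note φ(0) = φ(3) = 0, so the boundary term u·φ vanishes.
LHS = ∫_0^3 u(x) φ'(x) dx = ∫_0^3 (-π*x*cos(π*x/3)/3 - π*cos(π*x/3)/3) dx. Term by term:
  ∫_0^3 -π*cos(π*x/3)/3 dx = 0;  ∫_0^3 -π*x*cos(π*x/3)/3 dx = 6/π.
Sum: 0 + 6/π = 6/π.
So LHS = 6/π.
∫_0^3 v(x) φ(x) dx = ∫_0^3 (-2*sin(π*x/3)) dx. Term by term:
  ∫_0^3 -2*sin(π*x/3) dx = -12/π.
So RHS = -∫_0^3 v(x) φ(x) dx = 12/π.
LHS − RHS = -6/π ≠ 0, so the identity fails.
(For a valid weak derivative the identity must hold for EVERY test function, in particular this one. The failure shows v is NOT the weak derivative of u.)
Correct weak derivative would be u'(x) = -1.


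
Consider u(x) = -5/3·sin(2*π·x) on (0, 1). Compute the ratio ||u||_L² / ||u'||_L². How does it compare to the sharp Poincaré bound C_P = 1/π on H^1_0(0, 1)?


||u||_L² / ||u'||_L² = 1/(2*π) < C_P = 1/π.

u(x) = -5/3·sin(2*π·x), so u'(x) = -10*π*cos(2*π*x)/3.
Writing u(x) = A·sin(kπx/L) with A = -5/3 and k = 2, use ∫_0^L sin²(kπx/L) dx = L/2 and ∫_0^L cos²(kπx/L) dx = L/2.
u² = 25/9·sin²(2*π·x) and (u')² = 100*π^2/9·cos²(2*π·x), and each of sin², cos² integrates to L/2 = 1/2 over (0, 1).
∫_0^1 u² dx = 25/18, so ||u||_L² = 5*sqrt(2)/6.
∫_0^1 (u')² dx = 50*π^2/9, so ||u'||_L² = 5*sqrt(2)*π/3.
Ratio ||u||_L² / ||u'||_L² = 1/(2*π).
Sharp Poincaré constant on H^1_0(0, 1) is C_P = L/π = 1/π, achieved by sin(π·x).
This is the k = 2 harmonic; the ratio L/(kπ) is strictly less than C_P = L/π, consistent with the sharp inequality ||u||_L² ≤ C_P ||u'||_L².


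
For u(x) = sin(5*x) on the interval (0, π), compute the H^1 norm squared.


||u||_{H^1(0,π)}^2 = 13*π

u'(x) = 5*cos(5*x).
Expand u² and (u')² and integrate term by term on (0, π), using: for integers n ≥ 1, ∫_0^π sin²(nx) dx = ∫_0^π cos²(nx) dx = π/2; for n ≠ n', ∫_0^π sin(nx)sin(n'x) dx = ∫_0^π cos(nx)cos(n'x) dx = 0; and by product-to-sum, ∫_0^π sin(nx)cos(n'x) dx = ½∫_0^π [sin((n+n')x) + sin((n−n')x)] dx, which is 0 when n+n' is even and 2n/(n²−n'²) when n+n' is odd (it need not vanish on (0, π)).
  u² squared terms: (1)²·∫sin(5x)² dx = 1·π/2 = π/2.
  So ∫_0^π u² dx = π/2.
  (u')² squared terms: (5)²·∫cos(5x)² dx = 25·π/2 = 25*π/2.
  So ∫_0^π (u')² dx = 25*π/2.
||u||_{H^1}^2 = (π/2) + (25*π/2) = 13*π.


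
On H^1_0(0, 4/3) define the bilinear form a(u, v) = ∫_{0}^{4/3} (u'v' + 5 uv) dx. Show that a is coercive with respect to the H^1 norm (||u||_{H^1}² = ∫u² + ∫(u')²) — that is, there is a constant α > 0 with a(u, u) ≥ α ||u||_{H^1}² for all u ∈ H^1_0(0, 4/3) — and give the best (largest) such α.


α = 1

Coercivity of a(·,·) on H^1_0(0, 4/3) means a(u, u) ≥ α ||u||_{H^1}² for every u ∈ H^1_0.
The interval has length L = 4/3, and Poincaré/coercivity depend only on L. Here a(u, u) = ∫(u')² + (5)·∫u².
Here c = 5 ≥ 1, so a(u,u) = ∫(u')² + c∫u² ≥ ∫(u')² + ∫u² = ||u||_{H^1}², i.e. α = 1 works. No larger α is possible: a(u,u) ≥ α||u||_{H^1}² means (1−α)∫(u')² ≥ (α−c)∫u², and for the modes u_n = sin(nπ(x−x₀)/L) (x₀ the left endpoint) one has ∫u_n²/∫(u_n')² = (L/(nπ))² → 0, so a(u_n,u_n)/||u_n||_{H^1}² → 1. Hence the optimal constant is α = 1.
Therefore α = 1.


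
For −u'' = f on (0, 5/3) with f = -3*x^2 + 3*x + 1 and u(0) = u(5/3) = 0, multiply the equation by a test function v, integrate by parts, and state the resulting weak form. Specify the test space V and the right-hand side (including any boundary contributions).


V = H^1_0(0, 5/3) (so v(0) = v(5/3) = 0); weak form: ∫_0^5/3 u'v' dx = ∫_0^5/3 (-3*x^2 + 3*x + 1) v dx for all v ∈ V.

Multiply both sides by a test function v and integrate from 0 to 5/3:
  ∫_0^5/3 −u''(x) v(x) dx = ∫_0^5/3 f(x) v(x) dx.
Integrate the LHS by parts once:
  ∫_0^5/3 −u'' v dx = −[u'(x) v(x)]_0^5/3 + ∫_0^5/3 u'(x) v'(x) dx.
Thus ∫_0^5/3 u'(x) v'(x) dx = ∫_0^5/3 f(x) v(x) dx + [u'(x) v(x)]_0^5/3.
Choose V so that boundary terms are either known or forced to vanish.
u is Dirichlet: u(0) = u(5/3) = 0. Let V = H^1_0(0, 5/3); then v(0) = v(5/3) = 0, and [u' v]_0^5/3 = 0.
Weak formulation: find u (satisfying any essential BC) such that ∫_0^5/3 u'(x) v'(x) dx = ∫_0^5/3 f v dx for all v ∈ V.
Substituting f(x) = -3*x^2 + 3*x + 1, the right-hand side is ∫_0^5/3 (-3*x^2 + 3*x + 1) v dx.


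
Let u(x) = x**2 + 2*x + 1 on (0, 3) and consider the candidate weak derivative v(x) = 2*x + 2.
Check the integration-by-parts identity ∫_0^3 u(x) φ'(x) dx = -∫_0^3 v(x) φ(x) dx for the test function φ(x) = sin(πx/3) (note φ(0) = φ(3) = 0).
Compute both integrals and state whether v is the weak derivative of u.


LHS = -30/π, RHS = -30/π. Yes, v = u' weakly.

u(x) = x**2 + 2*x + 1, classical derivative u'(x) = 2*x + 2.
φ(x) = sin(πx/3), so φ'(x) = π*cos(π*x/3)/3.
Note φ(0) = φ(3) = 0, so the boundary term u·φ vanishes.
LHS = ∫_0^3 u(x) φ'(x) dx = ∫_0^3 (π*x^2*cos(π*x/3)/3 + 2*π*x*cos(π*x/3)/3 + π*cos(π*x/3)/3) dx. Term by term:
  ∫_0^3 π*cos(π*x/3)/3 dx = 0;  ∫_0^3 π*x^2*cos(π*x/3)/3 dx = -18/π;  ∫_0^3 2*π*x*cos(π*x/3)/3 dx = -12/π.
Sum: 0 − 18/π − 12/π = -30/π.
So LHS = -30/π.
∫_0^3 v(x) φ(x) dx = ∫_0^3 (2*x*sin(π*x/3) + 2*sin(π*x/3)) dx. Term by term:
  ∫_0^3 2*sin(π*x/3) dx = 12/π;  ∫_0^3 2*x*sin(π*x/3) dx = 18/π.
Sum: 12/π + 18/π = 30/π.
So RHS = -∫_0^3 v(x) φ(x) dx = -30/π.
LHS = RHS, so the identity holds for this test φ.
Moreover u is smooth here and v(x) = u'(x) = 2*x + 2 pointwise, so the identity holds for every test function. Hence v is the weak derivative of u.


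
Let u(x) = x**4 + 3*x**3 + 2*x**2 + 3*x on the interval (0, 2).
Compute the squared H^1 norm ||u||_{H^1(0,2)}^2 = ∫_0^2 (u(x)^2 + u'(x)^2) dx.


||u||_{H^1}^2 = 208646/63

The H^1 norm (squared) on an interval (0, L) is
  ||u||_{H^1}^2 = ∫_0^L u(x)^2 dx + ∫_0^L u'(x)^2 dx.
Compute u'(x) = 4*x**3 + 9*x**2 + 4*x + 3.
Then u(x)^2 = x**8 + 6*x**7 + 13*x**6 + 18*x**5 + 22*x**4 + 12*x**3 + 9*x**2 and u'(x)^2 = 16*x**6 + 72*x**5 + 113*x**4 + 96*x**3 + 70*x**2 + 24*x + 9.
Integrate each monomial from 0 to 2 using ∫_0^2 c·x^n dx = c·2^(n+1)/(n+1):
  ∫_0^2 u(x)^2 dx = ∫_0^2 (x^8 + 6*x^7 + 13*x^6 + 18*x^5 + 22*x^4 + 12*x^3 + 9*x^2) dx. Term by term:
    ∫_0^2 x^8 dx = 512/9;  ∫_0^2 6*x^7 dx = 192;  ∫_0^2 13*x^6 dx = 1664/7;
    ∫_0^2 18*x^5 dx = 192;  ∫_0^2 22*x^4 dx = 704/5;  ∫_0^2 12*x^3 dx = 48;
    ∫_0^2 9*x^2 dx = 24.
  Sum: 512/9 + 192 + 1664/7 + 192 + 704/5 + 48 + 24 = 280792/315.
  ∫_0^2 u'(x)^2 dx = ∫_0^2 (16*x^6 + 72*x^5 + 113*x^4 + 96*x^3 + 70*x^2 + 24*x + 9) dx. Term by term:
    ∫_0^2 16*x^6 dx = 2048/7;  ∫_0^2 72*x^5 dx = 768;  ∫_0^2 113*x^4 dx = 3616/5;
    ∫_0^2 96*x^3 dx = 384;  ∫_0^2 70*x^2 dx = 560/3;  ∫_0^2 24*x dx = 48;
    ∫_0^2 9 dx = 18.
  Sum: 2048/7 + 768 + 3616/5 + 384 + 560/3 + 48 + 18 = 254146/105.
Adding: ||u||_{H^1}^2 = 280792/315 + 254146/105 = 208646/63.


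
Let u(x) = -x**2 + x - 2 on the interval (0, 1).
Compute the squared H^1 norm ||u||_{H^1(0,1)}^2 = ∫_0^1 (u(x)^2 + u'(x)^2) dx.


||u||_{H^1}^2 = 37/10

The H^1 norm (squared) on an interval (0, L) is
  ||u||_{H^1}^2 = ∫_0^L u(x)^2 dx + ∫_0^L u'(x)^2 dx.
Compute u'(x) = 1 - 2*x.
Then u(x)^2 = x**4 - 2*x**3 + 5*x**2 - 4*x + 4 and u'(x)^2 = 4*x**2 - 4*x + 1.
Integrate each monomial from 0 to 1 using ∫_0^1 c·x^n dx = c·1^(n+1)/(n+1):
  ∫_0^1 u(x)^2 dx = ∫_0^1 (x^4 - 2*x^3 + 5*x^2 - 4*x + 4) dx. Term by term:
    ∫_0^1 x^4 dx = 1/5;  ∫_0^1 -2*x^3 dx = -1/2;  ∫_0^1 5*x^2 dx = 5/3;
    ∫_0^1 -4*x dx = -2;  ∫_0^1 4 dx = 4.
  Sum: 1/5 − 1/2 + 5/3 − 2 + 4 = 101/30.
  ∫_0^1 u'(x)^2 dx = ∫_0^1 (4*x^2 - 4*x + 1) dx. Term by term:
    ∫_0^1 4*x^2 dx = 4/3;  ∫_0^1 -4*x dx = -2;  ∫_0^1 1 dx = 1.
  Sum: 4/3 − 2 + 1 = 1/3.
Adding: ||u||_{H^1}^2 = 101/30 + 1/3 = 37/10.


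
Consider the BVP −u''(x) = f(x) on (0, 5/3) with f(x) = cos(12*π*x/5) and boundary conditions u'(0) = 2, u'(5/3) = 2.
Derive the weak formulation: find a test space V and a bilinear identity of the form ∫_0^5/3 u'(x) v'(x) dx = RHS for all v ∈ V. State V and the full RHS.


V = H^1(0, 5/3) (v unrestricted at boundary; u is determined up to an additive constant); weak form: ∫_0^5/3 u'v' dx = ∫_0^5/3 (cos(12*π*x/5)) v dx + 2·v(5/3) − 2·v(0) for all v ∈ V.

Multiply both sides by a test function v and integrate from 0 to 5/3:
  ∫_0^5/3 −u''(x) v(x) dx = ∫_0^5/3 f(x) v(x) dx.
Integrate the LHS by parts once:
  ∫_0^5/3 −u'' v dx = −[u'(x) v(x)]_0^5/3 + ∫_0^5/3 u'(x) v'(x) dx.
Thus ∫_0^5/3 u'(x) v'(x) dx = ∫_0^5/3 f(x) v(x) dx + [u'(x) v(x)]_0^5/3.
Choose V so that boundary terms are either known or forced to vanish.
u has inhomogeneous Neumann u'(0) = 2, u'(5/3) = 2. [u' v]_0^5/3 = (2)·v(5/3) − (2)·v(0) = 2·v(5/3) − 2·v(0). Take V = H^1(0, 5/3); boundary term becomes part of RHS.
Weak formulation: find u (satisfying any essential BC) such that ∫_0^5/3 u'(x) v'(x) dx = ∫_0^5/3 f v dx + 2·v(5/3) − 2·v(0) for all v ∈ V (Neumann data are natural BCs: they enter the RHS as boundary terms).
Substituting f(x) = cos(12*π*x/5), the right-hand side is ∫_0^5/3 (cos(12*π*x/5)) v dx + 2·v(5/3) − 2·v(0).
Compatibility check (pure Neumann): taking v ≡ 1 ∈ V gives 0 = ∫_0^5/3 f dx + (2) − (2), i.e. ∫_0^5/3 f dx must equal u'(0) − u'(5/3) = 0. Indeed ∫_0^5/3 (cos(12*π*x/5)) dx = 0, so the data are compatible. The solution is then unique only up to an additive constant (fix it e.g. by requiring ∫_0^5/3 u dx = 0).


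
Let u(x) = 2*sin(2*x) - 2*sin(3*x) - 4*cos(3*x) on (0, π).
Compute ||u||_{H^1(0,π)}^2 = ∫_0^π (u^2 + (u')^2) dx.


||u||_{H^1(0,π)}^2 = 128 + 110*π

u'(x) = 12*sin(3*x) + 4*cos(2*x) - 6*cos(3*x).
Expand u² and (u')² and integrate term by term on (0, π), using: for integers n ≥ 1, ∫_0^π sin²(nx) dx = ∫_0^π cos²(nx) dx = π/2; for n ≠ n', ∫_0^π sin(nx)sin(n'x) dx = ∫_0^π cos(nx)cos(n'x) dx = 0; and by product-to-sum, ∫_0^π sin(nx)cos(n'x) dx = ½∫_0^π [sin((n+n')x) + sin((n−n')x)] dx, which is 0 when n+n' is even and 2n/(n²−n'²) when n+n' is odd (it need not vanish on (0, π)).
  u² squared terms: (-4)²·∫cos(3x)² dx = 16·π/2 = 8*π;  (-2)²·∫sin(3x)² dx = 4·π/2 = 2*π;  (2)²·∫sin(2x)² dx = 4·π/2 = 2*π.
  u² cross terms: 2·(-4)·(-2)·∫cos(3x)·sin(3x) dx = 16·(0) = 0;  2·(-4)·(2)·∫cos(3x)·sin(2x) dx = -16·(-4/5) = 64/5;  2·(-2)·(2)·∫sin(3x)·sin(2x) dx = -8·(0) = 0.
  So ∫_0^π u² dx = 8*π + 2*π + 2*π + 0 + 64/5 + 0 = 64/5 + 12*π.
  (u')² squared terms: (-6)²·∫cos(3x)² dx = 36·π/2 = 18*π;  (4)²·∫cos(2x)² dx = 16·π/2 = 8*π;  (12)²·∫sin(3x)² dx = 144·π/2 = 72*π.
  (u')² cross terms: 2·(-6)·(4)·∫cos(3x)·cos(2x) dx = -48·(0) = 0;  2·(-6)·(12)·∫cos(3x)·sin(3x) dx = -144·(0) = 0;  2·(4)·(12)·∫cos(2x)·sin(3x) dx = 96·(6/5) = 576/5.
  So ∫_0^π (u')² dx = 18*π + 8*π + 72*π + 0 + 0 + 576/5 = 576/5 + 98*π.
||u||_{H^1}^2 = (64/5 + 12*π) + (576/5 + 98*π) = 128 + 110*π.


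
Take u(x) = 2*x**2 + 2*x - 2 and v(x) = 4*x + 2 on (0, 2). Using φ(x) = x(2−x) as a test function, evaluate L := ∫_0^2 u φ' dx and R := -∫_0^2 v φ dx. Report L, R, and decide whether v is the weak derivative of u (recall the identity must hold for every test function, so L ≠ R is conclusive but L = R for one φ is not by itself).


LHS = -8, RHS = -8. Yes, v = u' weakly.

u(x) = 2*x**2 + 2*x - 2, classical derivative u'(x) = 4*x + 2.
φ(x) = x(2−x), so φ'(x) = 2 - 2*x.
Note φ(0) = φ(2) = 0, so the boundary term u·φ vanishes.
LHS = ∫_0^2 u(x) φ'(x) dx = ∫_0^2 (-4*x^3 + 8*x - 4) dx. Term by term:
  ∫_0^2 -4*x^3 dx = -16;  ∫_0^2 8*x dx = 16;  ∫_0^2 -4 dx = -8.
Sum: -16 + 16 − 8 = -8.
So LHS = -8.
∫_0^2 v(x) φ(x) dx = ∫_0^2 (-4*x^3 + 6*x^2 + 4*x) dx. Term by term:
  ∫_0^2 -4*x^3 dx = -16;  ∫_0^2 6*x^2 dx = 16;  ∫_0^2 4*x dx = 8.
Sum: -16 + 16 + 8 = 8.
So RHS = -∫_0^2 v(x) φ(x) dx = -8.
LHS = RHS, so the identity holds for this test φ.
Moreover u is smooth here and v(x) = u'(x) = 4*x + 2 pointwise, so the identity holds for every test function. Hence v is the weak derivative of u.


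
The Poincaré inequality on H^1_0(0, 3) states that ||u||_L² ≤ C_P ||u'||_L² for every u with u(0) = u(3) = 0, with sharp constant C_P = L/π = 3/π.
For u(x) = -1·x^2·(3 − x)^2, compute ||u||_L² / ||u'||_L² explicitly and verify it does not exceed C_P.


||u||_L² / ||u'||_L² = sqrt(3)/2 < C_P = 3/π.

u(x) = -1·x^2·(3 − x)^2, so u'(x) = 2*x*(x*(3 - x) - (x - 3)^2).
u(x) = -1·x^2·(3 − x)^2 vanishes at x = 0 and x = 3, so u ∈ H^1_0(0, 3). Differentiate via the product rule and integrate the resulting polynomials term by term.
  ∫_0^3 u² dx = ∫_0^3 (x^8 - 12*x^7 + 54*x^6 - 108*x^5 + 81*x^4) dx. Term by term:
    ∫_0^3 x^8 dx = 2187;  ∫_0^3 -12*x^7 dx = -19683/2;  ∫_0^3 54*x^6 dx = 118098/7;
    ∫_0^3 -108*x^5 dx = -13122;  ∫_0^3 81*x^4 dx = 19683/5.
  Sum: 2187 − 19683/2 + 118098/7 − 13122 + 19683/5 = 2187/70.
  ∫_0^3 (u')² dx = ∫_0^3 (16*x^6 - 144*x^5 + 468*x^4 - 648*x^3 + 324*x^2) dx. Term by term:
    ∫_0^3 16*x^6 dx = 34992/7;  ∫_0^3 -144*x^5 dx = -17496;  ∫_0^3 468*x^4 dx = 113724/5;
    ∫_0^3 -648*x^3 dx = -13122;  ∫_0^3 324*x^2 dx = 2916.
  Sum: 34992/7 − 17496 + 113724/5 − 13122 + 2916 = 1458/35.
∫_0^3 u² dx = 2187/70, so ||u||_L² = 27*sqrt(210)/70.
∫_0^3 (u')² dx = 1458/35, so ||u'||_L² = 27*sqrt(70)/35.
Ratio ||u||_L² / ||u'||_L² = sqrt(3)/2.
Sharp Poincaré constant on H^1_0(0, 3) is C_P = L/π = 3/π, achieved by sin(π/3·x).
A polynomial bump cannot attain the sharp Poincaré constant (only the first sine eigenfunction does), so the ratio is strictly less than C_P, consistent with ||u||_L² ≤ C_P ||u'||_L².


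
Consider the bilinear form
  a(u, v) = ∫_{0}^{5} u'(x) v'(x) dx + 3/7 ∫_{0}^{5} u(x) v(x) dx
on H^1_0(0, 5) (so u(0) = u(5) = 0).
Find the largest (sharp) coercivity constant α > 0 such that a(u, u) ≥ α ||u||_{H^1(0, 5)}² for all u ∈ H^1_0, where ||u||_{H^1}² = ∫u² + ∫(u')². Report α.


α = (π^2 + 75/7)/(π^2 + 25)

Coercivity of a(·,·) on H^1_0(0, 5) means a(u, u) ≥ α ||u||_{H^1}² for every u ∈ H^1_0.
The interval has length L = 5, and Poincaré/coercivity depend only on L. Here a(u, u) = ∫(u')² + (3/7)·∫u².
Here 0 < c = 3/7 < 1. The condition a(u,u) ≥ α||u||_{H^1}² reads (1−α)∫(u')² ≥ (α−c)∫u². Any admissible α is ≤ 1 (rapidly oscillating u have ∫u²/∫(u')² → 0), and α = 1 would force 0 ≥ (1−c)∫u², impossible since c < 1; so 1−α > 0. By the sharp Poincaré inequality on H^1_0 of an interval of length L, ∫(u')² ≥ (π/L)²∫u² with equality for the first sine mode sin(π(x−x₀)/L) (x₀ the left endpoint), so the inequality holds for all u iff (1−α)(π/L)² ≥ α − c, i.e. α ≤ ((π/L)² + c)/((π/L)² + 1) = (1 + c(L/π)²)/(1 + (L/π)²). With (π/L)² = π^2/25 and c = 3/7, the largest admissible constant is α = ((π/L)² + c)/((π/L)² + 1).
Simplifying, α = (π^2 + 75/7)/(π^2 + 25).


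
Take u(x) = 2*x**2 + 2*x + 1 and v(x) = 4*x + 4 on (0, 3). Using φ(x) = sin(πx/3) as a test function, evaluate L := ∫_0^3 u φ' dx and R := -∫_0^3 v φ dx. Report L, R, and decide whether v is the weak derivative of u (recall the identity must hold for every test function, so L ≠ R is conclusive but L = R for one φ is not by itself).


LHS = -48/π, RHS = -60/π. No, v is not the weak derivative of u.

u(x) = 2*x**2 + 2*x + 1, classical derivative u'(x) = 4*x + 2.
φ(x) = sin(πx/3), so φ'(x) = π*cos(π*x/3)/3.
Note φ(0) = φ(3) = 0, so the boundary term u·φ vanishes.
LHS = ∫_0^3 u(x) φ'(x) dx = ∫_0^3 (2*π*x^2*cos(π*x/3)/3 + 2*π*x*cos(π*x/3)/3 + π*cos(π*x/3)/3) dx. Term by term:
  ∫_0^3 π*cos(π*x/3)/3 dx = 0;  ∫_0^3 2*π*x*cos(π*x/3)/3 dx = -12/π;  ∫_0^3 2*π*x^2*cos(π*x/3)/3 dx = -36/π.
Sum: 0 − 12/π − 36/π = -48/π.
So LHS = -48/π.
∫_0^3 v(x) φ(x) dx = ∫_0^3 (4*x*sin(π*x/3) + 4*sin(π*x/3)) dx. Term by term:
  ∫_0^3 4*sin(π*x/3) dx = 24/π;  ∫_0^3 4*x*sin(π*x/3) dx = 36/π.
Sum: 24/π + 36/π = 60/π.
So RHS = -∫_0^3 v(x) φ(x) dx = -60/π.
LHS − RHS = 12/π ≠ 0, so the identity fails.
(For a valid weak derivative the identity must hold for EVERY test function, in particular this one. The failure shows v is NOT the weak derivative of u.)
Correct weak derivative would be u'(x) = 4*x + 2.


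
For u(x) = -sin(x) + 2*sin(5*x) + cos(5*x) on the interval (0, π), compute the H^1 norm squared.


||u||_{H^1(0,π)}^2 = 66*π

u'(x) = -5*sin(5*x) - cos(x) + 10*cos(5*x).
Expand u² and (u')² and integrate term by term on (0, π), using: for integers n ≥ 1, ∫_0^π sin²(nx) dx = ∫_0^π cos²(nx) dx = π/2; for n ≠ n', ∫_0^π sin(nx)sin(n'x) dx = ∫_0^π cos(nx)cos(n'x) dx = 0; and by product-to-sum, ∫_0^π sin(nx)cos(n'x) dx = ½∫_0^π [sin((n+n')x) + sin((n−n')x)] dx, which is 0 when n+n' is even and 2n/(n²−n'²) when n+n' is odd (it need not vanish on (0, π)).
  u² squared terms: (-1)²·∫sin(x)² dx = 1·π/2 = π/2;  (2)²·∫sin(5x)² dx = 4·π/2 = 2*π;  (1)²·∫cos(5x)² dx = 1·π/2 = π/2.
  u² cross terms: 2·(-1)·(2)·∫sin(x)·sin(5x) dx = -4·(0) = 0;  2·(-1)·(1)·∫sin(x)·cos(5x) dx = -2·(0) = 0;  2·(2)·(1)·∫sin(5x)·cos(5x) dx = 4·(0) = 0.
  So ∫_0^π u² dx = π/2 + 2*π + π/2 + 0 + 0 + 0 = 3*π.
  (u')² squared terms: (-1)²·∫cos(x)² dx = 1·π/2 = π/2;  (-5)²·∫sin(5x)² dx = 25·π/2 = 25*π/2;  (10)²·∫cos(5x)² dx = 100·π/2 = 50*π.
  (u')² cross terms: 2·(-1)·(-5)·∫cos(x)·sin(5x) dx = 10·(0) = 0;  2·(-1)·(10)·∫cos(x)·cos(5x) dx = -20·(0) = 0;  2·(-5)·(10)·∫sin(5x)·cos(5x) dx = -100·(0) = 0.
  So ∫_0^π (u')² dx = π/2 + 25*π/2 + 50*π + 0 + 0 + 0 = 63*π.
||u||_{H^1}^2 = (3*π) + (63*π) = 66*π.
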